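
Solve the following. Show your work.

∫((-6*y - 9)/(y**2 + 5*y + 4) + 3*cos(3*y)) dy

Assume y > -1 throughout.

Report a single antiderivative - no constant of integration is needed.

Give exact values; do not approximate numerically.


Step 1. Rewrite: now ∫((-6*y - 9)/(y**2 + 5*y + 4)) dy + ∫(3*cos(3*y)) dy.
Step 2. Evaluate the standard form: now sin(3*y) + ∫((-6*y - 9)/(y**2 + 5*y + 4)) dy.
Step 3. Decompose ∫((-6*y - 9)/(y**2 + 5*y + 4)) dy by partial fractions, (-6*y - 9)/(y**2 + 5*y + 4) = -5/(y + 4) - 1/(y + 1): now sin(3*y) + ∫(-1/(y + 1)) dy + ∫(-5/(y + 4)) dy.
Step 4. Evaluate the standard form [assuming y > -4]: now -5*log(y + 4) + sin(3*y) + ∫(-1/(y + 1)) dy.
Step 5. Evaluate the standard form [assuming y > -1]: now -log(y + 1) - 5*log(y + 4) + sin(3*y).
Answer: -log(y + 1) - 5*log(y + 4) + sin(3*y).


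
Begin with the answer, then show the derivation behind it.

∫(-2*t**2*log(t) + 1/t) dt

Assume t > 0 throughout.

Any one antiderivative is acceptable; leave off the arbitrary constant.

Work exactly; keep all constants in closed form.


The answer is -2*t**3*log(t)/3 + 2*t**3/9 + log(t).
Step 1. Rewrite: now ∫(1/t) dt + ∫(-2*t**2*log(t)) dt.
Step 2. Integrate ∫(-2*t**2*log(t)) dt by parts with u = log(t), dv = (-2*t**2) dt, so v = -2*t**3/3 [assuming t > 0]: now -2*t**3*log(t)/3 + ∫(1/t) dt + ∫(2*t**2/3) dt.
Step 3. Evaluate the standard form: now -2*t**3*log(t)/3 + 2*t**3/9 + ∫(1/t) dt.
Step 4. Evaluate the standard form [assuming t > 0]: now -2*t**3*log(t)/3 + 2*t**3/9 + log(t).
Answer: -2*t**3*log(t)/3 + 2*t**3/9 + log(t).


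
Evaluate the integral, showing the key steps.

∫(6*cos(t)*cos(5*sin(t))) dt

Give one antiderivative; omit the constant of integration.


Step 1. Substitute u = sin(t), turning ∫(6*cos(t)*cos(5*sin(t))) dt into ∫(6*cos(5*u)) du: now ∫(6*cos(5*u)) du.
Step 2. Evaluate the standard form: now 6*sin(5*u)/5.
Step 3. Substitute back u = sin(t): now 6*sin(5*sin(t))/5.
Answer: 6*sin(5*sin(t))/5.


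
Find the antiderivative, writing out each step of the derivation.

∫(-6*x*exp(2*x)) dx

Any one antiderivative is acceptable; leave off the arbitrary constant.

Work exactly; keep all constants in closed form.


Step 1. Integrate ∫(-6*x*exp(2*x)) dx by parts with u = x, dv = (-6*exp(2*x)) dx, so v = -3*exp(2*x): now -3*x*exp(2*x) + ∫(3*exp(2*x)) dx.
Step 2. Evaluate the standard form: now -3*x*exp(2*x) + 3*exp(2*x)/2.
Answer: -3*x*exp(2*x) + 3*exp(2*x)/2.


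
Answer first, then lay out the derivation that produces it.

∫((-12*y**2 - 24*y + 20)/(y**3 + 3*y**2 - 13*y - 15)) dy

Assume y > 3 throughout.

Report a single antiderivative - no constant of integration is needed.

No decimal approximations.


The answer is -5*log(y - 3) - 2*log(y + 1) - 5*log(y + 5).
Step 1. Decompose ∫((-12*y**2 - 24*y + 20)/(y**3 + 3*y**2 - 13*y - 15)) dy by partial fractions, (-12*y**2 - 24*y + 20)/(y**3 + 3*y**2 - 13*y - 15) = -5/(y + 5) - 2/(y + 1) - 5/(y - 3): now ∫(-5/(y - 3)) dy + ∫(-2/(y + 1)) dy + ∫(-5/(y + 5)) dy.
Step 2. Evaluate the standard form [assuming y > -5]: now -5*log(y + 5) + ∫(-5/(y - 3)) dy + ∫(-2/(y + 1)) dy.
Step 3. Evaluate the standard form [assuming y > -1]: now -2*log(y + 1) - 5*log(y + 5) + ∫(-5/(y - 3)) dy.
Step 4. Evaluate the standard form [assuming y > 3]: now -5*log(y - 3) - 2*log(y + 1) - 5*log(y + 5).
Answer: -5*log(y - 3) - 2*log(y + 1) - 5*log(y + 5).


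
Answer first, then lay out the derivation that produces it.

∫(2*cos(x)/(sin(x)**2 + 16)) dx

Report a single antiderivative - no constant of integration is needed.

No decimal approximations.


The answer is atan(sin(x)/4)/2.
Step 1. Substitute u = sin(x), turning ∫(2*cos(x)/(sin(x)**2 + 16)) dx into ∫(2/(u**2 + 16)) du: now ∫(2/(u**2 + 16)) du.
Step 2. Evaluate the standard form: now atan(u/4)/2.
Step 3. Substitute back u = sin(x): now atan(sin(x)/4)/2.
Answer: atan(sin(x)/4)/2.


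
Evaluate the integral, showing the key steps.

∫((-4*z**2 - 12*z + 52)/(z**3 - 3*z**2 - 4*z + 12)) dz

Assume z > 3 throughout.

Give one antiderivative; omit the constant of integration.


Step 1. Decompose ∫((-4*z**2 - 12*z + 52)/(z**3 - 3*z**2 - 4*z + 12)) dz by partial fractions, (-4*z**2 - 12*z + 52)/(z**3 - 3*z**2 - 4*z + 12) = 3/(z + 2) - 3/(z - 2) - 4/(z - 3): now ∫(-4/(z - 3)) dz + ∫(-3/(z - 2)) dz + ∫(3/(z + 2)) dz.
Step 2. Evaluate the standard form [assuming z > 3]: now -4*log(z - 3) + ∫(-3/(z - 2)) dz + ∫(3/(z + 2)) dz.
Step 3. Evaluate the standard form [assuming z > 2]: now -4*log(z - 3) - 3*log(z - 2) + ∫(3/(z + 2)) dz.
Step 4. Evaluate the standard form [assuming z > -2]: now -4*log(z - 3) - 3*log(z - 2) + 3*log(z + 2).
Answer: -4*log(z - 3) - 3*log(z - 2) + 3*log(z + 2).


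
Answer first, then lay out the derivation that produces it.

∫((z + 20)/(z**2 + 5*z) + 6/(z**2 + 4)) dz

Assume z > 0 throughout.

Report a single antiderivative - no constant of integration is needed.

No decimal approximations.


The answer is 4*log(z) - 3*log(z + 5) + 3*atan(z/2).
Step 1. Rewrite: now ∫((z + 20)/(z**2 + 5*z)) dz + ∫(6/(z**2 + 4)) dz.
Step 2. Decompose ∫((z + 20)/(z**2 + 5*z)) dz by partial fractions, (z + 20)/(z**2 + 5*z) = -3/(z + 5) + 4/z: now ∫(4/z) dz + ∫(-3/(z + 5)) dz + ∫(6/(z**2 + 4)) dz.
Step 3. Evaluate the standard form [assuming z > -5]: now -3*log(z + 5) + ∫(4/z) dz + ∫(6/(z**2 + 4)) dz.
Step 4. Evaluate the standard form [assuming z > 0]: now 4*log(z) - 3*log(z + 5) + ∫(6/(z**2 + 4)) dz.
Step 5. Evaluate the standard form: now 4*log(z) - 3*log(z + 5) + 3*atan(z/2).
Answer: 4*log(z) - 3*log(z + 5) + 3*atan(z/2).


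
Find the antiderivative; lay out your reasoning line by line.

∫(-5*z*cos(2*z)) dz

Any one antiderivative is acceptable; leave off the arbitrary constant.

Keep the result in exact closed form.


Step 1. Integrate ∫(-5*z*cos(2*z)) dz by parts with u = z, dv = (-5*cos(2*z)) dz, so v = -5*sin(2*z)/2: now -5*z*sin(2*z)/2 + ∫(5*sin(2*z)/2) dz.
Step 2. Evaluate the standard form: now -5*z*sin(2*z)/2 - 5*cos(2*z)/4.
Answer: -5*z*sin(2*z)/2 - 5*cos(2*z)/4.


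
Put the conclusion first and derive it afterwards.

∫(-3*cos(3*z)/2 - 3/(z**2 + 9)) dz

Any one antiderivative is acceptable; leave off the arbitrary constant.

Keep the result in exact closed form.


The answer is -sin(3*z)/2 - atan(z/3).
Step 1. Rewrite: now ∫(-3/(z**2 + 9)) dz + ∫(-3*cos(3*z)/2) dz.
Step 2. Evaluate the standard form: now -atan(z/3) + ∫(-3*cos(3*z)/2) dz.
Step 3. Evaluate the standard form: now -sin(3*z)/2 - atan(z/3).
Answer: -sin(3*z)/2 - atan(z/3).


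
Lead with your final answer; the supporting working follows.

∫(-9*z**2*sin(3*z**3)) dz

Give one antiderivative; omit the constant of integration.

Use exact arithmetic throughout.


The answer is cos(3*z**3).
Step 1. Substitute u = z**3, turning ∫(-9*z**2*sin(3*z**3)) dz into ∫(-3*sin(3*u)) du: now ∫(-3*sin(3*u)) du.
Step 2. Evaluate the standard form: now cos(3*u).
Step 3. Substitute back u = z**3: now cos(3*z**3).
Answer: cos(3*z**3).


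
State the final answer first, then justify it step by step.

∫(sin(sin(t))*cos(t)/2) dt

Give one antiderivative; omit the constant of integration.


The answer is -cos(sin(t))/2.
Step 1. Substitute u = sin(t), turning ∫(sin(sin(t))*cos(t)/2) dt into ∫(sin(u)/2) du: now ∫(sin(u)/2) du.
Step 2. Evaluate the standard form: now -cos(u)/2.
Step 3. Substitute back u = sin(t): now -cos(sin(t))/2.
Answer: -cos(sin(t))/2.


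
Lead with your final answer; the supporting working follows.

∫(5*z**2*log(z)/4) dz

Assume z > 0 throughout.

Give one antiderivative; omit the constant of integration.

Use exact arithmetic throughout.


The answer is 5*z**3*log(z)/12 - 5*z**3/36.
Step 1. Integrate ∫(5*z**2*log(z)/4) dz by parts with u = log(z), dv = (5*z**2/4) dz, so v = 5*z**3/12 [assuming z > 0]: now 5*z**3*log(z)/12 + ∫(-5*z**2/12) dz.
Step 2. Evaluate the standard form: now 5*z**3*log(z)/12 - 5*z**3/36.
Answer: 5*z**3*log(z)/12 - 5*z**3/36.


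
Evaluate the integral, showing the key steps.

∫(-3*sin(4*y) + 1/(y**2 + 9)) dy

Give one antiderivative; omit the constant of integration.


Step 1. Rewrite: now ∫(1/(y**2 + 9)) dy + ∫(-3*sin(4*y)) dy.
Step 2. Evaluate the standard form: now atan(y/3)/3 + ∫(-3*sin(4*y)) dy.
Step 3. Evaluate the standard form: now 3*cos(4*y)/4 + atan(y/3)/3.
Answer: 3*cos(4*y)/4 + atan(y/3)/3.


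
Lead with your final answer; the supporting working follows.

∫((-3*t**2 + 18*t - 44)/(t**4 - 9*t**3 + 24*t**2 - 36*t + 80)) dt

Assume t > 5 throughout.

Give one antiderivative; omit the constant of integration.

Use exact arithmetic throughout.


The answer is -log(t - 5) + log(t - 4) - atan(t/2).
Step 1. Decompose ∫((-3*t**2 + 18*t - 44)/(t**4 - 9*t**3 + 24*t**2 - 36*t + 80)) dt by partial fractions, (-3*t**2 + 18*t - 44)/(t**4 - 9*t**3 + 24*t**2 - 36*t + 80) = -2/(t**2 + 4) + 1/(t - 4) - 1/(t - 5): now ∫(-1/(t - 5)) dt + ∫(1/(t - 4)) dt + ∫(-2/(t**2 + 4)) dt.
Step 2. Evaluate the standard form [assuming t > 4]: now log(t - 4) + ∫(-1/(t - 5)) dt + ∫(-2/(t**2 + 4)) dt.
Step 3. Evaluate the standard form [assuming t > 5]: now -log(t - 5) + log(t - 4) + ∫(-2/(t**2 + 4)) dt.
Step 4. Evaluate the standard form: now -log(t - 5) + log(t - 4) - atan(t/2).
Answer: -log(t - 5) + log(t - 4) - atan(t/2).


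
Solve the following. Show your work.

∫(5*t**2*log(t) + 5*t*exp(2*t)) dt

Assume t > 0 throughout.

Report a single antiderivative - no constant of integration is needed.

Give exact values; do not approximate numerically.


Step 1. Rewrite: now ∫(5*t*exp(2*t)) dt + ∫(5*t**2*log(t)) dt.
Step 2. Integrate ∫(5*t**2*log(t)) dt by parts with u = log(t), dv = (5*t**2) dt, so v = 5*t**3/3 [assuming t > 0]: now 5*t**3*log(t)/3 + ∫(-5*t**2/3) dt + ∫(5*t*exp(2*t)) dt.
Step 3. Evaluate the standard form: now 5*t**3*log(t)/3 - 5*t**3/9 + ∫(5*t*exp(2*t)) dt.
Step 4. Integrate ∫(5*t*exp(2*t)) dt by parts with u = t, dv = (5*exp(2*t)) dt, so v = 5*exp(2*t)/2: now 5*t**3*log(t)/3 - 5*t**3/9 + 5*t*exp(2*t)/2 + ∫(-5*exp(2*t)/2) dt.
Step 5. Evaluate the standard form: now 5*t**3*log(t)/3 - 5*t**3/9 + 5*t*exp(2*t)/2 - 5*exp(2*t)/4.
Answer: 5*t**3*log(t)/3 - 5*t**3/9 + 5*t*exp(2*t)/2 - 5*exp(2*t)/4.


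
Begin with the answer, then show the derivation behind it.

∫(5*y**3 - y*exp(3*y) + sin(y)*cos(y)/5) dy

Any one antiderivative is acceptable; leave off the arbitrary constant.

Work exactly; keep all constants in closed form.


The answer is 5*y**4/4 - y*exp(3*y)/3 + exp(3*y)/9 + sin(y)**2/10.
Step 1. Rewrite: now ∫(5*y**3) dy + ∫(-y*exp(3*y)) dy + ∫(sin(y)*cos(y)/5) dy.
Step 2. Evaluate the standard form: now 5*y**4/4 + ∫(-y*exp(3*y)) dy + ∫(sin(y)*cos(y)/5) dy.
Step 3. Integrate ∫(-y*exp(3*y)) dy by parts with u = y, dv = (-exp(3*y)) dy, so v = -exp(3*y)/3: now 5*y**4/4 - y*exp(3*y)/3 + ∫(sin(y)*cos(y)/5) dy + ∫(exp(3*y)/3) dy.
Step 4. Evaluate the standard form: now 5*y**4/4 - y*exp(3*y)/3 + exp(3*y)/9 + ∫(sin(y)*cos(y)/5) dy.
Step 5. Substitute u = sin(y), turning ∫(sin(y)*cos(y)/5) dy into ∫(u/5) du: now 5*y**4/4 - y*exp(3*y)/3 + exp(3*y)/9 + ∫(u/5) du.
Step 6. Evaluate the standard form: now u**2/10 + 5*y**4/4 - y*exp(3*y)/3 + exp(3*y)/9.
Step 7. Substitute back u = sin(y): now 5*y**4/4 - y*exp(3*y)/3 + exp(3*y)/9 + sin(y)**2/10.
Answer: 5*y**4/4 - y*exp(3*y)/3 + exp(3*y)/9 + sin(y)**2/10.


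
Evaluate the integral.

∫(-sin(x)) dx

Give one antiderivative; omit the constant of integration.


Answer: cos(x).


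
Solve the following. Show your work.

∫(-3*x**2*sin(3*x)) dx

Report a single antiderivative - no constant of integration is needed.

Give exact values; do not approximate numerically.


Step 1. Integrate ∫(-3*x**2*sin(3*x)) dx by parts with u = x**2, dv = (-3*sin(3*x)) dx, so v = cos(3*x): now x**2*cos(3*x) + ∫(-2*x*cos(3*x)) dx.
Step 2. Integrate ∫(-2*x*cos(3*x)) dx by parts with u = x, dv = (-2*cos(3*x)) dx, so v = -2*sin(3*x)/3: now x**2*cos(3*x) - 2*x*sin(3*x)/3 + ∫(2*sin(3*x)/3) dx.
Step 3. Evaluate the standard form: now x**2*cos(3*x) - 2*x*sin(3*x)/3 - 2*cos(3*x)/9.
Answer: x**2*cos(3*x) - 2*x*sin(3*x)/3 - 2*cos(3*x)/9.


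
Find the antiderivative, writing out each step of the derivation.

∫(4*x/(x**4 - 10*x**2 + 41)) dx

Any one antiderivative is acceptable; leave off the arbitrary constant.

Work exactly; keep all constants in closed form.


Step 1. Substitute u = x**2 - 5, turning ∫(4*x/(x**4 - 10*x**2 + 41)) dx into ∫(2/(u**2 + 16)) du: now ∫(2/(u**2 + 16)) du.
Step 2. Evaluate the standard form: now atan(u/4)/2.
Step 3. Substitute back u = x**2 - 5: now atan(x**2/4 - 5/4)/2.
Answer: atan(x**2/4 - 5/4)/2.


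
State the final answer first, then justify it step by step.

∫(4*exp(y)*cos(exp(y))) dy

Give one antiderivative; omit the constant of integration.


The answer is 4*sin(exp(y)).
Step 1. Substitute u = exp(y), turning ∫(4*exp(y)*cos(exp(y))) dy into ∫(4*cos(u)) du: now ∫(4*cos(u)) du.
Step 2. Evaluate the standard form: now 4*sin(u).
Step 3. Substitute back u = exp(y): now 4*sin(exp(y)).
Answer: 4*sin(exp(y)).


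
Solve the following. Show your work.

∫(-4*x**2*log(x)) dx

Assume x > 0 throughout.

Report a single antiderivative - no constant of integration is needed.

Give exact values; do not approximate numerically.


Step 1. Integrate ∫(-4*x**2*log(x)) dx by parts with u = log(x), dv = (-4*x**2) dx, so v = -4*x**3/3 [assuming x > 0]: now -4*x**3*log(x)/3 + ∫(4*x**2/3) dx.
Step 2. Evaluate the standard form: now -4*x**3*log(x)/3 + 4*x**3/9.
Answer: -4*x**3*log(x)/3 + 4*x**3/9.


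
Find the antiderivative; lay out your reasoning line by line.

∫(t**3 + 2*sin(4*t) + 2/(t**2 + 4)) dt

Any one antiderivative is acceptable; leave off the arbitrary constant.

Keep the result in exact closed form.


Step 1. Rewrite: now ∫(t**3) dt + ∫(2/(t**2 + 4)) dt + ∫(2*sin(4*t)) dt.
Step 2. Evaluate the standard form: now t**4/4 + ∫(2/(t**2 + 4)) dt + ∫(2*sin(4*t)) dt.
Step 3. Evaluate the standard form: now t**4/4 + atan(t/2) + ∫(2*sin(4*t)) dt.
Step 4. Evaluate the standard form: now t**4/4 - cos(4*t)/2 + atan(t/2).
Answer: t**4/4 - cos(4*t)/2 + atan(t/2).


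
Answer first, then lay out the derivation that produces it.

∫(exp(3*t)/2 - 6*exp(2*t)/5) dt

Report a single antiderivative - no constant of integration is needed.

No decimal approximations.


The answer is exp(3*t)/6 - 3*exp(2*t)/5.
Step 1. Rewrite: now ∫(-6*exp(2*t)/5) dt + ∫(exp(3*t)/2) dt.
Step 2. Evaluate the standard form: now exp(3*t)/6 + ∫(-6*exp(2*t)/5) dt.
Step 3. Evaluate the standard form: now exp(3*t)/6 - 3*exp(2*t)/5.
Answer: exp(3*t)/6 - 3*exp(2*t)/5.


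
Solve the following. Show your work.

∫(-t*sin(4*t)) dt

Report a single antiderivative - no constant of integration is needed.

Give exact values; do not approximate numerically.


Step 1. Integrate ∫(-t*sin(4*t)) dt by parts with u = t, dv = (-sin(4*t)) dt, so v = cos(4*t)/4: now t*cos(4*t)/4 + ∫(-cos(4*t)/4) dt.
Step 2. Evaluate the standard form: now t*cos(4*t)/4 - sin(4*t)/16.
Answer: t*cos(4*t)/4 - sin(4*t)/16.


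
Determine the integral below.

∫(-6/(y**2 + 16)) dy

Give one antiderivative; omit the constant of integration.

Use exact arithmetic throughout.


Answer: -3*atan(y/4)/2.


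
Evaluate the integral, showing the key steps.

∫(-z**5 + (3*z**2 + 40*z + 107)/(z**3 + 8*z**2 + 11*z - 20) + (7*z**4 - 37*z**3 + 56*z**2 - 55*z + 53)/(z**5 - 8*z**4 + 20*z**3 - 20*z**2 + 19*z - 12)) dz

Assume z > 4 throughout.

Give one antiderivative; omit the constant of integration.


Step 1. Rewrite: now ∫(-z**5) dz + ∫((3*z**2 + 40*z + 107)/(z**3 + 8*z**2 + 11*z - 20)) dz + ∫((7*z**4 - 37*z**3 + 56*z**2 - 55*z + 53)/(z**5 - 8*z**4 + 20*z**3 - 20*z**2 + 19*z - 12)) dz.
Step 2. Decompose ∫((7*z**4 - 37*z**3 + 56*z**2 - 55*z + 53)/(z**5 - 8*z**4 + 20*z**3 - 20*z**2 + 19*z - 12)) dz by partial fractions, (7*z**4 - 37*z**3 + 56*z**2 - 55*z + 53)/(z**5 - 8*z**4 + 20*z**3 - 20*z**2 + 19*z - 12) = -1/(z**2 + 1) + 2/(z - 1) + 2/(z - 3) + 3/(z - 4): now ∫(-z**5) dz + ∫((3*z**2 + 40*z + 107)/(z**3 + 8*z**2 + 11*z - 20)) dz + ∫(3/(z - 4)) dz + ∫(2/(z - 3)) dz + ∫(2/(z - 1)) dz + ∫(-1/(z**2 + 1)) dz.
Step 3. Evaluate the standard form [assuming z > 1]: now 2*log(z - 1) + ∫(-z**5) dz + ∫((3*z**2 + 40*z + 107)/(z**3 + 8*z**2 + 11*z - 20)) dz + ∫(3/(z - 4)) dz + ∫(2/(z - 3)) dz + ∫(-1/(z**2 + 1)) dz.
Step 4. Evaluate the standard form [assuming z > 4]: now 3*log(z - 4) + 2*log(z - 1) + ∫(-z**5) dz + ∫((3*z**2 + 40*z + 107)/(z**3 + 8*z**2 + 11*z - 20)) dz + ∫(2/(z - 3)) dz + ∫(-1/(z**2 + 1)) dz.
Step 5. Evaluate the standard form [assuming z > 3]: now 3*log(z - 4) + 2*log(z - 3) + 2*log(z - 1) + ∫(-z**5) dz + ∫((3*z**2 + 40*z + 107)/(z**3 + 8*z**2 + 11*z - 20)) dz + ∫(-1/(z**2 + 1)) dz.
Step 6. Evaluate the standard form: now 3*log(z - 4) + 2*log(z - 3) + 2*log(z - 1) - atan(z) + ∫(-z**5) dz + ∫((3*z**2 + 40*z + 107)/(z**3 + 8*z**2 + 11*z - 20)) dz.
Step 7. Evaluate the standard form: now -z**6/6 + 3*log(z - 4) + 2*log(z - 3) + 2*log(z - 1) - atan(z) + ∫((3*z**2 + 40*z + 107)/(z**3 + 8*z**2 + 11*z - 20)) dz.
Step 8. Decompose ∫((3*z**2 + 40*z + 107)/(z**3 + 8*z**2 + 11*z - 20)) dz by partial fractions, (3*z**2 + 40*z + 107)/(z**3 + 8*z**2 + 11*z - 20) = -3/(z + 5) + 1/(z + 4) + 5/(z - 1): now -z**6/6 + 3*log(z - 4) + 2*log(z - 3) + 2*log(z - 1) - atan(z) + ∫(5/(z - 1)) dz + ∫(1/(z + 4)) dz + ∫(-3/(z + 5)) dz.
Step 9. Evaluate the standard form [assuming z > 1]: now -z**6/6 + 3*log(z - 4) + 2*log(z - 3) + 7*log(z - 1) - atan(z) + ∫(1/(z + 4)) dz + ∫(-3/(z + 5)) dz.
Step 10. Evaluate the standard form [assuming z > -5]: now -z**6/6 + 3*log(z - 4) + 2*log(z - 3) + 7*log(z - 1) - 3*log(z + 5) - atan(z) + ∫(1/(z + 4)) dz.
Step 11. Evaluate the standard form [assuming z > -4]: now -z**6/6 + 3*log(z - 4) + 2*log(z - 3) + 7*log(z - 1) + log(z + 4) - 3*log(z + 5) - atan(z).
Answer: -z**6/6 + 3*log(z - 4) + 2*log(z - 3) + 7*log(z - 1) + log(z + 4) - 3*log(z + 5) - atan(z).


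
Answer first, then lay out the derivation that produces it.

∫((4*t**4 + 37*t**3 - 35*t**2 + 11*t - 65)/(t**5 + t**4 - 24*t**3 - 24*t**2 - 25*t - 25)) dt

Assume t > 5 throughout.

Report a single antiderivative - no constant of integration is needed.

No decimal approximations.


The answer is 4*log(t - 5) + 3*log(t + 1) - 3*log(t + 5) + atan(t).
Step 1. Decompose ∫((4*t**4 + 37*t**3 - 35*t**2 + 11*t - 65)/(t**5 + t**4 - 24*t**3 - 24*t**2 - 25*t - 25)) dt by partial fractions, (4*t**4 + 37*t**3 - 35*t**2 + 11*t - 65)/(t**5 + t**4 - 24*t**3 - 24*t**2 - 25*t - 25) = 1/(t**2 + 1) - 3/(t + 5) + 3/(t + 1) + 4/(t - 5): now ∫(4/(t - 5)) dt + ∫(3/(t + 1)) dt + ∫(-3/(t + 5)) dt + ∫(1/(t**2 + 1)) dt.
Step 2. Evaluate the standard form [assuming t > -1]: now 3*log(t + 1) + ∫(4/(t - 5)) dt + ∫(-3/(t + 5)) dt + ∫(1/(t**2 + 1)) dt.
Step 3. Evaluate the standard form [assuming t > 5]: now 4*log(t - 5) + 3*log(t + 1) + ∫(-3/(t + 5)) dt + ∫(1/(t**2 + 1)) dt.
Step 4. Evaluate the standard form [assuming t > -5]: now 4*log(t - 5) + 3*log(t + 1) - 3*log(t + 5) + ∫(1/(t**2 + 1)) dt.
Step 5. Evaluate the standard form: now 4*log(t - 5) + 3*log(t + 1) - 3*log(t + 5) + atan(t).
Answer: 4*log(t - 5) + 3*log(t + 1) - 3*log(t + 5) + atan(t).


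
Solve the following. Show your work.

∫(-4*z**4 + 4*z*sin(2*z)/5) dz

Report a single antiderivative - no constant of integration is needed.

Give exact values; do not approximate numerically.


Step 1. Rewrite: now ∫(-4*z**4) dz + ∫(4*z*sin(2*z)/5) dz.
Step 2. Evaluate the standard form: now -4*z**5/5 + ∫(4*z*sin(2*z)/5) dz.
Step 3. Integrate ∫(4*z*sin(2*z)/5) dz by parts with u = z, dv = (4*sin(2*z)/5) dz, so v = -2*cos(2*z)/5: now -4*z**5/5 - 2*z*cos(2*z)/5 + ∫(2*cos(2*z)/5) dz.
Step 4. Evaluate the standard form: now -4*z**5/5 - 2*z*cos(2*z)/5 + sin(2*z)/5.
Answer: -4*z**5/5 - 2*z*cos(2*z)/5 + sin(2*z)/5.


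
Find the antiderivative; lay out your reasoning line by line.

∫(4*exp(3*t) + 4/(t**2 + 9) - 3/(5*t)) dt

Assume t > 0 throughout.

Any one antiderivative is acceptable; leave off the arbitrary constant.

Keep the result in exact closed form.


Step 1. Rewrite: now ∫(-3/(5*t)) dt + ∫(4/(t**2 + 9)) dt + ∫(4*exp(3*t)) dt.
Step 2. Evaluate the standard form [assuming t > 0]: now -3*log(t)/5 + ∫(4/(t**2 + 9)) dt + ∫(4*exp(3*t)) dt.
Step 3. Evaluate the standard form: now 4*exp(3*t)/3 - 3*log(t)/5 + ∫(4/(t**2 + 9)) dt.
Step 4. Evaluate the standard form: now 4*exp(3*t)/3 - 3*log(t)/5 + 4*atan(t/3)/3.
Answer: 4*exp(3*t)/3 - 3*log(t)/5 + 4*atan(t/3)/3.


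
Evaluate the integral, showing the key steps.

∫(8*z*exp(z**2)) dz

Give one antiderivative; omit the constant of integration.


Step 1. Substitute u = z**2, turning ∫(8*z*exp(z**2)) dz into ∫(4*exp(u)) du: now ∫(4*exp(u)) du.
Step 2. Evaluate the standard form: now 4*exp(u).
Step 3. Substitute back u = z**2: now 4*exp(z**2).
Answer: 4*exp(z**2).


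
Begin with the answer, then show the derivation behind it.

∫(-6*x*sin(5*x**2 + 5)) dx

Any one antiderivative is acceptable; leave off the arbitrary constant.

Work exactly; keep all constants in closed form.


The answer is 3*cos(5*x**2 + 5)/5.
Step 1. Substitute u = x**2 + 1, turning ∫(-6*x*sin(5*x**2 + 5)) dx into ∫(-3*sin(5*u)) du: now ∫(-3*sin(5*u)) du.
Step 2. Evaluate the standard form: now 3*cos(5*u)/5.
Step 3. Substitute back u = x**2 + 1: now 3*cos(5*x**2 + 5)/5.
Answer: 3*cos(5*x**2 + 5)/5.


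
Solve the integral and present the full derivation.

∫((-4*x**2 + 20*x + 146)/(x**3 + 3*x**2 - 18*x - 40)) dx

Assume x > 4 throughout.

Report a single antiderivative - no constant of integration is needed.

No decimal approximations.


Step 1. Decompose ∫((-4*x**2 + 20*x + 146)/(x**3 + 3*x**2 - 18*x - 40)) dx by partial fractions, (-4*x**2 + 20*x + 146)/(x**3 + 3*x**2 - 18*x - 40) = -2/(x + 5) - 5/(x + 2) + 3/(x - 4): now ∫(3/(x - 4)) dx + ∫(-5/(x + 2)) dx + ∫(-2/(x + 5)) dx.
Step 2. Evaluate the standard form [assuming x > 4]: now 3*log(x - 4) + ∫(-5/(x + 2)) dx + ∫(-2/(x + 5)) dx.
Step 3. Evaluate the standard form [assuming x > -5]: now 3*log(x - 4) - 2*log(x + 5) + ∫(-5/(x + 2)) dx.
Step 4. Evaluate the standard form [assuming x > -2]: now 3*log(x - 4) - 5*log(x + 2) - 2*log(x + 5).
Answer: 3*log(x - 4) - 5*log(x + 2) - 2*log(x + 5).


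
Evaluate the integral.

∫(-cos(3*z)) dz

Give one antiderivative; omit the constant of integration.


Answer: -sin(3*z)/3.


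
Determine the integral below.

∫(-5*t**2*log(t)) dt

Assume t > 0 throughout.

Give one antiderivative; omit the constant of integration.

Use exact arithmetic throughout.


Answer: -5*t**3*log(t)/3 + 5*t**3/9.


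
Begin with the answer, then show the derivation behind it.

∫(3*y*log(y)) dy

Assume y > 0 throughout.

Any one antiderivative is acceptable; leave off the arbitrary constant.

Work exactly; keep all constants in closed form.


The answer is 3*y**2*log(y)/2 - 3*y**2/4.
Step 1. Integrate ∫(3*y*log(y)) dy by parts with u = log(y), dv = (3*y) dy, so v = 3*y**2/2 [assuming y > 0]: now 3*y**2*log(y)/2 + ∫(-3*y/2) dy.
Step 2. Evaluate the standard form: now 3*y**2*log(y)/2 - 3*y**2/4.
Answer: 3*y**2*log(y)/2 - 3*y**2/4.


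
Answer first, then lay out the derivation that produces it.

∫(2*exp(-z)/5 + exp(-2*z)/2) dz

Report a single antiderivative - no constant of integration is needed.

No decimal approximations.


The answer is -2*exp(-z)/5 - exp(-2*z)/4.
Step 1. Rewrite: now ∫(exp(-2*z)/2) dz + ∫(2*exp(-z)/5) dz.
Step 2. Evaluate the standard form: now ∫(2*exp(-z)/5) dz - exp(-2*z)/4.
Step 3. Evaluate the standard form: now -2*exp(-z)/5 - exp(-2*z)/4.
Answer: -2*exp(-z)/5 - exp(-2*z)/4.


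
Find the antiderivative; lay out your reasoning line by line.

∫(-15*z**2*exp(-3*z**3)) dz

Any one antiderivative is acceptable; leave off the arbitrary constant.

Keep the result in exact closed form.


Step 1. Substitute u = z**3, turning ∫(-15*z**2*exp(-3*z**3)) dz into ∫(-5*exp(-3*u)) du: now ∫(-5*exp(-3*u)) du.
Step 2. Evaluate the standard form: now 5*exp(-3*u)/3.
Step 3. Substitute back u = z**3: now 5*exp(-3*z**3)/3.
Answer: 5*exp(-3*z**3)/3.


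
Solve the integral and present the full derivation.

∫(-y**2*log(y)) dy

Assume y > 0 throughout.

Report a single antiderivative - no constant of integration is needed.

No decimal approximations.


Step 1. Integrate ∫(-y**2*log(y)) dy by parts with u = log(y), dv = (-y**2) dy, so v = -y**3/3 [assuming y > 0]: now -y**3*log(y)/3 + ∫(y**2/3) dy.
Step 2. Evaluate the standard form: now -y**3*log(y)/3 + y**3/9.
Answer: -y**3*log(y)/3 + y**3/9.


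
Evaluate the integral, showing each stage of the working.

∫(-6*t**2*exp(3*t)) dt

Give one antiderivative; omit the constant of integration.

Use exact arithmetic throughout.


Step 1. Integrate ∫(-6*t**2*exp(3*t)) dt by parts with u = t**2, dv = (-6*exp(3*t)) dt, so v = -2*exp(3*t): now -2*t**2*exp(3*t) + ∫(4*t*exp(3*t)) dt.
Step 2. Integrate ∫(4*t*exp(3*t)) dt by parts with u = t, dv = (4*exp(3*t)) dt, so v = 4*exp(3*t)/3: now -2*t**2*exp(3*t) + 4*t*exp(3*t)/3 + ∫(-4*exp(3*t)/3) dt.
Step 3. Evaluate the standard form: now -2*t**2*exp(3*t) + 4*t*exp(3*t)/3 - 4*exp(3*t)/9.
Answer: -2*t**2*exp(3*t) + 4*t*exp(3*t)/3 - 4*exp(3*t)/9.


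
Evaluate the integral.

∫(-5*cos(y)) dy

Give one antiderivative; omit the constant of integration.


Answer: -5*sin(y).


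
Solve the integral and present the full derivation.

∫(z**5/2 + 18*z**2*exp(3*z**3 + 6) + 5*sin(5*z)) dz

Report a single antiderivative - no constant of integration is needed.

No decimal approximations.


Step 1. Rewrite: now ∫(z**5/2) dz + ∫(18*z**2*exp(3*z**3 + 6)) dz + ∫(5*sin(5*z)) dz.
Step 2. Evaluate the standard form: now -cos(5*z) + ∫(z**5/2) dz + ∫(18*z**2*exp(3*z**3 + 6)) dz.
Step 3. Evaluate the standard form: now z**6/12 - cos(5*z) + ∫(18*z**2*exp(3*z**3 + 6)) dz.
Step 4. Substitute u = z**3 + 2, turning ∫(18*z**2*exp(3*z**3 + 6)) dz into ∫(6*exp(3*u)) du: now z**6/12 - cos(5*z) + ∫(6*exp(3*u)) du.
Step 5. Evaluate the standard form: now z**6/12 + 2*exp(3*u) - cos(5*z).
Step 6. Substitute back u = z**3 + 2: now z**6/12 + 2*exp(3*z**3 + 6) - cos(5*z).
Answer: z**6/12 + 2*exp(3*z**3 + 6) - cos(5*z).


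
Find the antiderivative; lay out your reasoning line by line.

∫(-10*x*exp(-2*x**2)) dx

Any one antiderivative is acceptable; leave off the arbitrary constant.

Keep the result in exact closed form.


Step 1. Substitute u = x**2, turning ∫(-10*x*exp(-2*x**2)) dx into ∫(-5*exp(-2*u)) du: now ∫(-5*exp(-2*u)) du.
Step 2. Evaluate the standard form: now 5*exp(-2*u)/2.
Step 3. Substitute back u = x**2: now 5*exp(-2*x**2)/2.
Answer: 5*exp(-2*x**2)/2.


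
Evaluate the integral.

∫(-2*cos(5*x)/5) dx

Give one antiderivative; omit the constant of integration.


Answer: -2*sin(5*x)/25.


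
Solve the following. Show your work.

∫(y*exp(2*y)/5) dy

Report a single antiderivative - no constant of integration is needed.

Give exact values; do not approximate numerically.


Step 1. Integrate ∫(y*exp(2*y)/5) dy by parts with u = y, dv = (exp(2*y)/5) dy, so v = exp(2*y)/10: now y*exp(2*y)/10 + ∫(-exp(2*y)/10) dy.
Step 2. Evaluate the standard form: now y*exp(2*y)/10 - exp(2*y)/20.
Answer: y*exp(2*y)/10 - exp(2*y)/20.


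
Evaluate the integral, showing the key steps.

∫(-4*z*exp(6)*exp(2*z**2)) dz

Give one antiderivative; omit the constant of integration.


Step 1. Substitute u = z**2 + 3, turning ∫(-4*z*exp(6)*exp(2*z**2)) dz into ∫(-2*exp(2*u)) du: now ∫(-2*exp(2*u)) du.
Step 2. Evaluate the standard form: now -exp(2*u).
Step 3. Substitute back u = z**2 + 3: now -exp(2*z**2 + 6).
Answer: -exp(2*z**2 + 6).


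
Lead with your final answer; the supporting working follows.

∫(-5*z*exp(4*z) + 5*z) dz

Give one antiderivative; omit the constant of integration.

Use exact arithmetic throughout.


The answer is 5*z**2/2 - 5*z*exp(4*z)/4 + 5*exp(4*z)/16.
Step 1. Rewrite: now ∫(5*z) dz + ∫(-5*z*exp(4*z)) dz.
Step 2. Integrate ∫(-5*z*exp(4*z)) dz by parts with u = z, dv = (-5*exp(4*z)) dz, so v = -5*exp(4*z)/4: now -5*z*exp(4*z)/4 + ∫(5*z) dz + ∫(5*exp(4*z)/4) dz.
Step 3. Evaluate the standard form: now -5*z*exp(4*z)/4 + 5*exp(4*z)/16 + ∫(5*z) dz.
Step 4. Evaluate the standard form: now 5*z**2/2 - 5*z*exp(4*z)/4 + 5*exp(4*z)/16.
Answer: 5*z**2/2 - 5*z*exp(4*z)/4 + 5*exp(4*z)/16.


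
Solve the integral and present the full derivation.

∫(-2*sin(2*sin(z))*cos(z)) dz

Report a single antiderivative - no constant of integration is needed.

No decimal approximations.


Step 1. Substitute u = sin(z), turning ∫(-2*sin(2*sin(z))*cos(z)) dz into ∫(-2*sin(2*u)) du: now ∫(-2*sin(2*u)) du.
Step 2. Evaluate the standard form: now cos(2*u).
Step 3. Substitute back u = sin(z): now cos(2*sin(z)).
Answer: cos(2*sin(z)).


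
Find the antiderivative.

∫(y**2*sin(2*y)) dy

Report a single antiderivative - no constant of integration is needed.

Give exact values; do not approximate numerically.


Answer: -y**2*cos(2*y)/2 + y*sin(2*y)/2 + cos(2*y)/4.


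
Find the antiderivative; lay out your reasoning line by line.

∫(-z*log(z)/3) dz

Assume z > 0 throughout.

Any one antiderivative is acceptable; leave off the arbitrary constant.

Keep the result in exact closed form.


Step 1. Integrate ∫(-z*log(z)/3) dz by parts with u = log(z), dv = (-z/3) dz, so v = -z**2/6 [assuming z > 0]: now -z**2*log(z)/6 + ∫(z/6) dz.
Step 2. Evaluate the standard form: now -z**2*log(z)/6 + z**2/12.
Answer: -z**2*log(z)/6 + z**2/12.


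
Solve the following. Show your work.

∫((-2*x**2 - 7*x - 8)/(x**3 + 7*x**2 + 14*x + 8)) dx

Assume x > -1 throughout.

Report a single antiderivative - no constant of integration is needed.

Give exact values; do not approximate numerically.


Step 1. Decompose ∫((-2*x**2 - 7*x - 8)/(x**3 + 7*x**2 + 14*x + 8)) dx by partial fractions, (-2*x**2 - 7*x - 8)/(x**3 + 7*x**2 + 14*x + 8) = -2/(x + 4) + 1/(x + 2) - 1/(x + 1): now ∫(-1/(x + 1)) dx + ∫(1/(x + 2)) dx + ∫(-2/(x + 4)) dx.
Step 2. Evaluate the standard form [assuming x > -2]: now log(x + 2) + ∫(-1/(x + 1)) dx + ∫(-2/(x + 4)) dx.
Step 3. Evaluate the standard form [assuming x > -1]: now -log(x + 1) + log(x + 2) + ∫(-2/(x + 4)) dx.
Step 4. Evaluate the standard form [assuming x > -4]: now -log(x + 1) + log(x + 2) - 2*log(x + 4).
Answer: -log(x + 1) + log(x + 2) - 2*log(x + 4).


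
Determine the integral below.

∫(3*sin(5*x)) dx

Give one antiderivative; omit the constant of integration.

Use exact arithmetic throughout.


Answer: -3*cos(5*x)/5.


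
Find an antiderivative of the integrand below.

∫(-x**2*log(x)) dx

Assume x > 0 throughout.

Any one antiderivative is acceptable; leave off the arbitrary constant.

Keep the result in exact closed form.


Answer: -x**3*log(x)/3 + x**3/9.


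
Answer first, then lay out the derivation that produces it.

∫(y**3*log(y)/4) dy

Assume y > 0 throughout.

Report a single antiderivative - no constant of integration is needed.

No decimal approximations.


The answer is y**4*log(y)/16 - y**4/64.
Step 1. Integrate ∫(y**3*log(y)/4) dy by parts with u = log(y), dv = (y**3/4) dy, so v = y**4/16 [assuming y > 0]: now y**4*log(y)/16 + ∫(-y**3/16) dy.
Step 2. Evaluate the standard form: now y**4*log(y)/16 - y**4/64.
Answer: y**4*log(y)/16 - y**4/64.


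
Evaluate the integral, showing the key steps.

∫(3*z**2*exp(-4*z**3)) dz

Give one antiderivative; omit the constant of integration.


Step 1. Substitute u = z**3, turning ∫(3*z**2*exp(-4*z**3)) dz into ∫(exp(-4*u)) du: now ∫(exp(-4*u)) du.
Step 2. Evaluate the standard form: now -exp(-4*u)/4.
Step 3. Substitute back u = z**3: now -exp(-4*z**3)/4.
Answer: -exp(-4*z**3)/4.


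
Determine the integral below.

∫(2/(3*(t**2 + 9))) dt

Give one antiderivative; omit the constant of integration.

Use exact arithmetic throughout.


Answer: 2*atan(t/3)/9.


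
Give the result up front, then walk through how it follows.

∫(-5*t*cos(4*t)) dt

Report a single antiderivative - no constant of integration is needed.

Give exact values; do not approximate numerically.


The answer is -5*t*sin(4*t)/4 - 5*cos(4*t)/16.
Step 1. Integrate ∫(-5*t*cos(4*t)) dt by parts with u = t, dv = (-5*cos(4*t)) dt, so v = -5*sin(4*t)/4: now -5*t*sin(4*t)/4 + ∫(5*sin(4*t)/4) dt.
Step 2. Evaluate the standard form: now -5*t*sin(4*t)/4 - 5*cos(4*t)/16.
Answer: -5*t*sin(4*t)/4 - 5*cos(4*t)/16.


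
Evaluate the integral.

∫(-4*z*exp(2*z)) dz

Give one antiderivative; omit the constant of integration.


Answer: -2*z*exp(2*z) + exp(2*z).


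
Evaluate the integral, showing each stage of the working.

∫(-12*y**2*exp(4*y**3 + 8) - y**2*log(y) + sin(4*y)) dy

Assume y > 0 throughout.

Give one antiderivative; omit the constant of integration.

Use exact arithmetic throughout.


Step 1. Rewrite: now ∫(-12*y**2*exp(4*y**3 + 8)) dy + ∫(-y**2*log(y)) dy + ∫(sin(4*y)) dy.
Step 2. Substitute u = y**3 + 2, turning ∫(-12*y**2*exp(4*y**3 + 8)) dy into ∫(-4*exp(4*u)) du: now ∫(-y**2*log(y)) dy + ∫(-4*exp(4*u)) du + ∫(sin(4*y)) dy.
Step 3. Evaluate the standard form: now -exp(4*u) + ∫(-y**2*log(y)) dy + ∫(sin(4*y)) dy.
Step 4. Substitute back u = y**3 + 2: now -exp(4*y**3 + 8) + ∫(-y**2*log(y)) dy + ∫(sin(4*y)) dy.
Step 5. Integrate ∫(-y**2*log(y)) dy by parts with u = log(y), dv = (-y**2) dy, so v = -y**3/3 [assuming y > 0]: now -y**3*log(y)/3 - exp(4*y**3 + 8) + ∫(y**2/3) dy + ∫(sin(4*y)) dy.
Step 6. Evaluate the standard form: now -y**3*log(y)/3 + y**3/9 - exp(4*y**3 + 8) + ∫(sin(4*y)) dy.
Step 7. Evaluate the standard form: now -y**3*log(y)/3 + y**3/9 - exp(4*y**3 + 8) - cos(4*y)/4.
Answer: -y**3*log(y)/3 + y**3/9 - exp(4*y**3 + 8) - cos(4*y)/4.


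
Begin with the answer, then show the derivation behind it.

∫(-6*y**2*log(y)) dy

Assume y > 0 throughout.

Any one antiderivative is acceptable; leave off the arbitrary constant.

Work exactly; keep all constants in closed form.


The answer is -2*y**3*log(y) + 2*y**3/3.
Step 1. Integrate ∫(-6*y**2*log(y)) dy by parts with u = log(y), dv = (-6*y**2) dy, so v = -2*y**3 [assuming y > 0]: now -2*y**3*log(y) + ∫(2*y**2) dy.
Step 2. Evaluate the standard form: now -2*y**3*log(y) + 2*y**3/3.
Answer: -2*y**3*log(y) + 2*y**3/3.


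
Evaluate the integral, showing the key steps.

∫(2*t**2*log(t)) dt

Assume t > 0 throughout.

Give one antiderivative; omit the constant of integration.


Step 1. Integrate ∫(2*t**2*log(t)) dt by parts with u = log(t), dv = (2*t**2) dt, so v = 2*t**3/3 [assuming t > 0]: now 2*t**3*log(t)/3 + ∫(-2*t**2/3) dt.
Step 2. Evaluate the standard form: now 2*t**3*log(t)/3 - 2*t**3/9.
Answer: 2*t**3*log(t)/3 - 2*t**3/9.


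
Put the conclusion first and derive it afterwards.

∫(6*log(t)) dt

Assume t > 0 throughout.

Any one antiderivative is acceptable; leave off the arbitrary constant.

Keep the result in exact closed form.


The answer is 6*t*log(t) - 6*t.
Step 1. Integrate ∫(6*log(t)) dt by parts with u = log(t), dv = (6) dt, so v = 6*t [assuming t > 0]: now 6*t*log(t) + ∫(-6) dt.
Step 2. Evaluate the standard form: now 6*t*log(t) - 6*t.
Answer: 6*t*log(t) - 6*t.


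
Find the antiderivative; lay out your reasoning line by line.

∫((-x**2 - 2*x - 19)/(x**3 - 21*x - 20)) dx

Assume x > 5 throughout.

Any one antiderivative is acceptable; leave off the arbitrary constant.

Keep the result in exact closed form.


Step 1. Decompose ∫((-x**2 - 2*x - 19)/(x**3 - 21*x - 20)) dx by partial fractions, (-x**2 - 2*x - 19)/(x**3 - 21*x - 20) = -1/(x + 4) + 1/(x + 1) - 1/(x - 5): now ∫(-1/(x - 5)) dx + ∫(1/(x + 1)) dx + ∫(-1/(x + 4)) dx.
Step 2. Evaluate the standard form [assuming x > -1]: now log(x + 1) + ∫(-1/(x - 5)) dx + ∫(-1/(x + 4)) dx.
Step 3. Evaluate the standard form [assuming x > 5]: now -log(x - 5) + log(x + 1) + ∫(-1/(x + 4)) dx.
Step 4. Evaluate the standard form [assuming x > -4]: now -log(x - 5) + log(x + 1) - log(x + 4).
Answer: -log(x - 5) + log(x + 1) - log(x + 4).


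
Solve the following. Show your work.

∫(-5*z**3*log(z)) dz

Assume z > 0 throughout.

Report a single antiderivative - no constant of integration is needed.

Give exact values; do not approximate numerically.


Step 1. Integrate ∫(-5*z**3*log(z)) dz by parts with u = log(z), dv = (-5*z**3) dz, so v = -5*z**4/4 [assuming z > 0]: now -5*z**4*log(z)/4 + ∫(5*z**3/4) dz.
Step 2. Evaluate the standard form: now -5*z**4*log(z)/4 + 5*z**4/16.
Answer: -5*z**4*log(z)/4 + 5*z**4/16.


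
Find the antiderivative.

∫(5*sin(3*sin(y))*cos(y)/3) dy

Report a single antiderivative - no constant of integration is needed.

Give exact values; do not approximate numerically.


Answer: -5*cos(3*sin(y))/9.


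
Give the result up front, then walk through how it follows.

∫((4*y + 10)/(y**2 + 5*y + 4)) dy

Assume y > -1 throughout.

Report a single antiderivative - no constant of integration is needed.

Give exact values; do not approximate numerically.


The answer is 2*log(y + 1) + 2*log(y + 4).
Step 1. Decompose ∫((4*y + 10)/(y**2 + 5*y + 4)) dy by partial fractions, (4*y + 10)/(y**2 + 5*y + 4) = 2/(y + 4) + 2/(y + 1): now ∫(2/(y + 1)) dy + ∫(2/(y + 4)) dy.
Step 2. Evaluate the standard form [assuming y > -4]: now 2*log(y + 4) + ∫(2/(y + 1)) dy.
Step 3. Evaluate the standard form [assuming y > -1]: now 2*log(y + 1) + 2*log(y + 4).
Answer: 2*log(y + 1) + 2*log(y + 4).


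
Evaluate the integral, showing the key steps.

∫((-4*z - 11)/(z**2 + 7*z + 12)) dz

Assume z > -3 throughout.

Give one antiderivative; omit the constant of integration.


Step 1. Decompose ∫((-4*z - 11)/(z**2 + 7*z + 12)) dz by partial fractions, (-4*z - 11)/(z**2 + 7*z + 12) = -5/(z + 4) + 1/(z + 3): now ∫(1/(z + 3)) dz + ∫(-5/(z + 4)) dz.
Step 2. Evaluate the standard form [assuming z > -3]: now log(z + 3) + ∫(-5/(z + 4)) dz.
Step 3. Evaluate the standard form [assuming z > -4]: now log(z + 3) - 5*log(z + 4).
Answer: log(z + 3) - 5*log(z + 4).


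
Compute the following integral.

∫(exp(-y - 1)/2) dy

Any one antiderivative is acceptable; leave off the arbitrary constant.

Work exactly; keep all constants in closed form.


Answer: -exp(-y - 1)/2.


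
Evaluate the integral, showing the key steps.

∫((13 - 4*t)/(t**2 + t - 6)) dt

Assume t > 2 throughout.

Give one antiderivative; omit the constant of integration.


Step 1. Decompose ∫((13 - 4*t)/(t**2 + t - 6)) dt by partial fractions, (13 - 4*t)/(t**2 + t - 6) = -5/(t + 3) + 1/(t - 2): now ∫(1/(t - 2)) dt + ∫(-5/(t + 3)) dt.
Step 2. Evaluate the standard form [assuming t > -3]: now -5*log(t + 3) + ∫(1/(t - 2)) dt.
Step 3. Evaluate the standard form [assuming t > 2]: now log(t - 2) - 5*log(t + 3).
Answer: log(t - 2) - 5*log(t + 3).


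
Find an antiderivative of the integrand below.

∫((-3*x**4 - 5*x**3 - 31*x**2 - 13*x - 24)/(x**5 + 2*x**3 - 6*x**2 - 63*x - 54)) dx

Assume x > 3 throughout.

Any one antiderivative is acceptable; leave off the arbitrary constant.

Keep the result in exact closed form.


Answer: -2*log(x - 3) + log(x + 1) - 2*log(x + 2) - 2*atan(x/3)/3.


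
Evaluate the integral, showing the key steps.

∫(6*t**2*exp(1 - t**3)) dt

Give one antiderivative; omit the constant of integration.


Step 1. Substitute u = t**3 - 1, turning ∫(6*t**2*exp(1 - t**3)) dt into ∫(2*exp(-u)) du: now ∫(2*exp(-u)) du.
Step 2. Evaluate the standard form: now -2*exp(-u).
Step 3. Substitute back u = t**3 - 1: now -2*exp(1 - t**3).
Answer: -2*exp(1 - t**3).


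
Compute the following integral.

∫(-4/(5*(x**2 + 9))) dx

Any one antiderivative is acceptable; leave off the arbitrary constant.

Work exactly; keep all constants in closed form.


Answer: -4*atan(x/3)/15.


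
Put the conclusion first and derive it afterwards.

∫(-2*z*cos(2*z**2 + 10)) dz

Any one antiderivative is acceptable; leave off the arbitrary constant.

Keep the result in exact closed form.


The answer is -sin(2*z**2 + 10)/2.
Step 1. Substitute u = z**2 + 5, turning ∫(-2*z*cos(2*z**2 + 10)) dz into ∫(-cos(2*u)) du: now ∫(-cos(2*u)) du.
Step 2. Evaluate the standard form: now -sin(2*u)/2.
Step 3. Substitute back u = z**2 + 5: now -sin(2*z**2 + 10)/2.
Answer: -sin(2*z**2 + 10)/2.
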